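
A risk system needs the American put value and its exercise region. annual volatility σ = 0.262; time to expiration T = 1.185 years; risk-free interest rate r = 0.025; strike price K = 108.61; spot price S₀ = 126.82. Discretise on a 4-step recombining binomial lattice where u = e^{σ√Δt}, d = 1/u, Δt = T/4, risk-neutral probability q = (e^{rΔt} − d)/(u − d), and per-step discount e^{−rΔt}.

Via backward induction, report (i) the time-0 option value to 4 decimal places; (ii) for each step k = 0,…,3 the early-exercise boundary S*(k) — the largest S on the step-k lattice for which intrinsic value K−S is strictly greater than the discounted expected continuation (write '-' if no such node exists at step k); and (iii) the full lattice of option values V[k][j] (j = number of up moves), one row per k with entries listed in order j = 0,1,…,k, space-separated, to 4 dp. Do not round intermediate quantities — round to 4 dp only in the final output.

Δt=0.29625  u=1.15327  d=0.86710  q=0.49039  discount=0.99262
step 4 (expiry): payoffs max(K−S,0) = 36.9198 13.2593 0.0000 0.0000 0.0000
step 3: (k=3,j=0): S=82.6784, (K−S)⁺=25.9316, hold=25.1302 ⇒ V=25.9316 exercise | (k=3,j=1): S=109.9653, (K−S)⁺=0.0000, hold=6.7073 ⇒ V=6.7073 continue | (k=3,j=2): S=146.2580, (K−S)⁺=0.0000, hold=0.0000 ⇒ V=0.0000 continue | (k=3,j=3): S=194.5287, (K−S)⁺=0.0000, hold=0.0000 ⇒ V=0.0000 continue  boundary S*=82.6784
step 2: (k=2,j=0): S=95.3507, (K−S)⁺=13.2593, hold=16.3825 ⇒ V=16.3825 continue | (k=2,j=1): S=126.8200, (K−S)⁺=0.0000, hold=3.3929 ⇒ V=3.3929 continue | (k=2,j=2): S=168.6754, (K−S)⁺=0.0000, hold=0.0000 ⇒ V=0.0000 continue  boundary S*=-
step 1: (k=1,j=0): S=109.9653, (K−S)⁺=0.0000, hold=9.9387 ⇒ V=9.9387 continue | (k=1,j=1): S=146.2580, (K−S)⁺=0.0000, hold=1.7163 ⇒ V=1.7163 continue  boundary S*=-
step 0: (k=0,j=0): S=126.8200, (K−S)⁺=0.0000, hold=5.8630 ⇒ V=5.8630 continue  boundary S*=-

price = 5.8630
boundary = - - - 82.6784
tree:
5.8630
9.9387 1.7163
16.3825 3.3929 0.0000
25.9316 6.7073 0.0000 0.0000
36.9198 13.2593 0.0000 0.0000 0.0000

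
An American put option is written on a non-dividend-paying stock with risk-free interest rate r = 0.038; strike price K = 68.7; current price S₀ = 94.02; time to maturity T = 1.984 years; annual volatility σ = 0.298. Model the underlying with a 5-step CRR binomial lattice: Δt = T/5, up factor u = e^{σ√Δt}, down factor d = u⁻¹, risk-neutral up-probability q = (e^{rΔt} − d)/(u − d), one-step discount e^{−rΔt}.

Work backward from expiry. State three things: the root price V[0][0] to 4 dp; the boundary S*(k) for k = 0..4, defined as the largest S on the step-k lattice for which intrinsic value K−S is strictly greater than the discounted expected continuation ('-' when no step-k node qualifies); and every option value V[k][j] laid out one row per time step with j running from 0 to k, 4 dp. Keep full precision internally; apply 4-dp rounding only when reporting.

price = 3.3357
boundary = - - - - 44.3735
tree:
3.3357
5.7693 0.9400
9.7271 1.8839 0.0000
15.8162 3.7755 0.0000 0.0000
24.3265 7.5664 0.0000 0.0000 0.0000
31.9210 15.1638 0.0000 0.0000 0.0000 0.0000

params: Δt=0.39680 u=1.20649 d=0.82885 q=0.49344 e^(-rΔt)=0.98503
t_5 payoffs: 31.9210 15.1638 0.0000 0.0000 0.0000 0.0000
t_4: node(4,0) S=44.3735 payoff=24.3265 vs cont=23.2984 → 24.3265 [stop]  node(4,1) S=64.5910 payoff=4.1090 vs cont=7.5664 → 7.5664 [wait]  node(4,2) S=94.0200 payoff=0.0000 vs cont=0.0000 → 0.0000 [wait]  node(4,3) S=136.8575 payoff=0.0000 vs cont=0.0000 → 0.0000 [wait]  node(4,4) S=199.2127 payoff=0.0000 vs cont=0.0000 → 0.0000 [wait]  ⇒ S*(4)=44.3735
t_3: node(3,0) S=53.5362 payoff=15.1638 vs cont=15.8162 → 15.8162 [wait]  node(3,1) S=77.9285 payoff=0.0000 vs cont=3.7755 → 3.7755 [wait]  node(3,2) S=113.4343 payoff=0.0000 vs cont=0.0000 → 0.0000 [wait]  node(3,3) S=165.1174 payoff=0.0000 vs cont=0.0000 → 0.0000 [wait]  ⇒ S*(3)=-
t_2: node(2,0) S=64.5910 payoff=4.1090 vs cont=9.7271 → 9.7271 [wait]  node(2,1) S=94.0200 payoff=0.0000 vs cont=1.8839 → 1.8839 [wait]  node(2,2) S=136.8575 payoff=0.0000 vs cont=0.0000 → 0.0000 [wait]  ⇒ S*(2)=-
t_1: node(1,0) S=77.9285 payoff=0.0000 vs cont=5.7693 → 5.7693 [wait]  node(1,1) S=113.4343 payoff=0.0000 vs cont=0.9400 → 0.9400 [wait]  ⇒ S*(1)=-
t_0: node(0,0) S=94.0200 payoff=0.0000 vs cont=3.3357 → 3.3357 [wait]  ⇒ S*(0)=-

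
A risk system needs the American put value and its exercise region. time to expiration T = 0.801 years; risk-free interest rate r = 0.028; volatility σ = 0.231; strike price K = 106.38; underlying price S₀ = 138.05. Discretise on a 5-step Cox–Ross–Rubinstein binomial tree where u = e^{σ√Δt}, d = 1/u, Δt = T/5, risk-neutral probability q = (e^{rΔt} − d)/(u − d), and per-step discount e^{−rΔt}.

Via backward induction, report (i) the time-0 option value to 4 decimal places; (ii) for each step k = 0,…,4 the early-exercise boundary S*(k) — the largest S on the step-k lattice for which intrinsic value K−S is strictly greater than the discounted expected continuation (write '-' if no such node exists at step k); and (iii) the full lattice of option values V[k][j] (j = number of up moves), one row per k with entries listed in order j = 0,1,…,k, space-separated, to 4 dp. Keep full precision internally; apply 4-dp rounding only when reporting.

params: Δt=0.16020 u=1.09687 d=0.91169 q=0.50118 e^(-rΔt)=0.99552
t_5 payoffs: 19.4305 1.7696 0.0000 0.0000 0.0000 0.0000
t_4: node(4,0) S=95.3720 payoff=11.0080 vs cont=10.5319 → 11.0080 [stop]  node(4,1) S=114.7436 payoff=0.0000 vs cont=0.8788 → 0.8788 [wait]  node(4,2) S=138.0500 payoff=0.0000 vs cont=0.0000 → 0.0000 [wait]  node(4,3) S=166.0903 payoff=0.0000 vs cont=0.0000 → 0.0000 [wait]  node(4,4) S=199.8260 payoff=0.0000 vs cont=0.0000 → 0.0000 [wait]  ⇒ S*(4)=95.3720
t_3: node(3,0) S=104.6104 payoff=1.7696 vs cont=5.9049 → 5.9049 [wait]  node(3,1) S=125.8585 payoff=0.0000 vs cont=0.4364 → 0.4364 [wait]  node(3,2) S=151.4225 payoff=0.0000 vs cont=0.0000 → 0.0000 [wait]  node(3,3) S=182.1789 payoff=0.0000 vs cont=0.0000 → 0.0000 [wait]  ⇒ S*(3)=-
t_2: node(2,0) S=114.7436 payoff=0.0000 vs cont=3.1500 → 3.1500 [wait]  node(2,1) S=138.0500 payoff=0.0000 vs cont=0.2167 → 0.2167 [wait]  node(2,2) S=166.0903 payoff=0.0000 vs cont=0.0000 → 0.0000 [wait]  ⇒ S*(2)=-
t_1: node(1,0) S=125.8585 payoff=0.0000 vs cont=1.6724 → 1.6724 [wait]  node(1,1) S=151.4225 payoff=0.0000 vs cont=0.1076 → 0.1076 [wait]  ⇒ S*(1)=-
t_0: node(0,0) S=138.0500 payoff=0.0000 vs cont=0.8842 → 0.8842 [wait]  ⇒ S*(0)=-

price = 0.8842
boundary = - - - - 95.3720
tree:
0.8842
1.6724 0.1076
3.1500 0.2167 0.0000
5.9049 0.4364 0.0000 0.0000
11.0080 0.8788 0.0000 0.0000 0.0000
19.4305 1.7696 0.0000 0.0000 0.0000 0.0000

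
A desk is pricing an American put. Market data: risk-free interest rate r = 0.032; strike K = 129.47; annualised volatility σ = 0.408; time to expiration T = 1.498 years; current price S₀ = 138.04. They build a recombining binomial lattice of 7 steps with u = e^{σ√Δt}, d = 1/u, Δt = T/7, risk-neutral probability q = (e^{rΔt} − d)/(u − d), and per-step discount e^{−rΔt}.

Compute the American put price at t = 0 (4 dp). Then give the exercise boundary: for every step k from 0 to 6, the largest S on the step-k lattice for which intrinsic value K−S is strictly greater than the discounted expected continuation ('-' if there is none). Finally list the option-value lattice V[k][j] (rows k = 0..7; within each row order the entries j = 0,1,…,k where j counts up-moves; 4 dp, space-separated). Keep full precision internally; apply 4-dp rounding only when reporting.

params: Δt=0.21400 u=1.20773 d=0.82800 q=0.47105 e^(-rΔt)=0.99318
t_7 payoffs: 92.6385 75.7472 51.1095 15.1728 0.0000 0.0000 0.0000 0.0000
t_6: node(6,0) S=44.4825 payoff=84.9875 vs cont=84.1039 → 84.9875 [stop]  node(6,1) S=64.8825 payoff=64.5875 vs cont=63.7039 → 64.5875 [stop]  node(6,2) S=94.6382 payoff=34.8318 vs cont=33.9483 → 34.8318 [stop]  node(6,3) S=138.0400 payoff=0.0000 vs cont=7.9709 → 7.9709 [wait]  node(6,4) S=201.3463 payoff=0.0000 vs cont=0.0000 → 0.0000 [wait]  node(6,5) S=293.6853 payoff=0.0000 vs cont=0.0000 → 0.0000 [wait]  node(6,6) S=428.3718 payoff=0.0000 vs cont=0.0000 → 0.0000 [wait]  ⇒ S*(6)=94.6382
t_5: node(5,0) S=53.7228 payoff=75.7472 vs cont=74.8637 → 75.7472 [stop]  node(5,1) S=78.3605 payoff=51.1095 vs cont=50.2260 → 51.1095 [stop]  node(5,2) S=114.2972 payoff=15.1728 vs cont=22.0276 → 22.0276 [wait]  node(5,3) S=166.7148 payoff=0.0000 vs cont=4.1874 → 4.1874 [wait]  node(5,4) S=243.1716 payoff=0.0000 vs cont=0.0000 → 0.0000 [wait]  node(5,5) S=354.6922 payoff=0.0000 vs cont=0.0000 → 0.0000 [wait]  ⇒ S*(5)=78.3605
t_4: node(4,0) S=64.8825 payoff=64.5875 vs cont=63.7039 → 64.5875 [stop]  node(4,1) S=94.6382 payoff=34.8318 vs cont=37.1552 → 37.1552 [wait]  node(4,2) S=138.0400 payoff=0.0000 vs cont=13.5310 → 13.5310 [wait]  node(4,3) S=201.3463 payoff=0.0000 vs cont=2.1998 → 2.1998 [wait]  node(4,4) S=293.6853 payoff=0.0000 vs cont=0.0000 → 0.0000 [wait]  ⇒ S*(4)=64.8825
t_3: node(3,0) S=78.3605 payoff=51.1095 vs cont=51.3129 → 51.3129 [wait]  node(3,1) S=114.2972 payoff=15.1728 vs cont=25.8494 → 25.8494 [wait]  node(3,2) S=166.7148 payoff=0.0000 vs cont=8.1375 → 8.1375 [wait]  node(3,3) S=243.1716 payoff=0.0000 vs cont=1.1557 → 1.1557 [wait]  ⇒ S*(3)=-
t_2: node(2,0) S=94.6382 payoff=34.8318 vs cont=39.0500 → 39.0500 [wait]  node(2,1) S=138.0400 payoff=0.0000 vs cont=17.3867 → 17.3867 [wait]  node(2,2) S=201.3463 payoff=0.0000 vs cont=4.8156 → 4.8156 [wait]  ⇒ S*(2)=-
t_1: node(1,0) S=114.2972 payoff=15.1728 vs cont=28.6487 → 28.6487 [wait]  node(1,1) S=166.7148 payoff=0.0000 vs cont=11.3869 → 11.3869 [wait]  ⇒ S*(1)=-
t_0: node(0,0) S=138.0400 payoff=0.0000 vs cont=20.3775 → 20.3775 [wait]  ⇒ S*(0)=-

price = 20.3775
boundary = - - - - 64.8825 78.3605 94.6382
tree:
20.3775
28.6487 11.3869
39.0500 17.3867 4.8156
51.3129 25.8494 8.1375 1.1557
64.5875 37.1552 13.5310 2.1998 0.0000
75.7472 51.1095 22.0276 4.1874 0.0000 0.0000
84.9875 64.5875 34.8318 7.9709 0.0000 0.0000 0.0000
92.6385 75.7472 51.1095 15.1728 0.0000 0.0000 0.0000 0.0000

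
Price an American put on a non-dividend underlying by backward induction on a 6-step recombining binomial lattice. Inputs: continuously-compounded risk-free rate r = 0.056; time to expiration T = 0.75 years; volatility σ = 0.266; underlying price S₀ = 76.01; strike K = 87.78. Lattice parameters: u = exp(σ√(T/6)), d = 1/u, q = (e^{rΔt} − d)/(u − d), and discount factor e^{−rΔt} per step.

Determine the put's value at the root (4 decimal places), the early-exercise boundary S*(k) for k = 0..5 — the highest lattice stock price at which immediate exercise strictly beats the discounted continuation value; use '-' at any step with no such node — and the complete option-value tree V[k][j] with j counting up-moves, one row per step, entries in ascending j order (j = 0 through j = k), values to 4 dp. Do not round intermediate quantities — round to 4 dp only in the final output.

params: Δt=0.12500 u=1.09861 d=0.91024 q=0.51380 e^(-rΔt)=0.99302
t_6 payoffs: 44.5474 35.6008 24.8027 11.7700 0.0000 0.0000 0.0000
t_5: node(5,0) S=47.4957 payoff=40.2843 vs cont=39.6720 → 40.2843 [stop]  node(5,1) S=57.3246 payoff=30.4554 vs cont=29.8431 → 30.4554 [stop]  node(5,2) S=69.1875 payoff=18.5925 vs cont=17.9802 → 18.5925 [stop]  node(5,3) S=83.5053 payoff=4.2747 vs cont=5.6827 → 5.6827 [wait]  node(5,4) S=100.7861 payoff=0.0000 vs cont=0.0000 → 0.0000 [wait]  node(5,5) S=121.6430 payoff=0.0000 vs cont=0.0000 → 0.0000 [wait]  ⇒ S*(5)=69.1875
t_4: node(4,0) S=52.1792 payoff=35.6008 vs cont=34.9885 → 35.6008 [stop]  node(4,1) S=62.9773 payoff=24.8027 vs cont=24.1904 → 24.8027 [stop]  node(4,2) S=76.0100 payoff=11.7700 vs cont=11.8761 → 11.8761 [wait]  node(4,3) S=91.7397 payoff=0.0000 vs cont=2.7437 → 2.7437 [wait]  node(4,4) S=110.7246 payoff=0.0000 vs cont=0.0000 → 0.0000 [wait]  ⇒ S*(4)=62.9773
t_3: node(3,0) S=57.3246 payoff=30.4554 vs cont=29.8431 → 30.4554 [stop]  node(3,1) S=69.1875 payoff=18.5925 vs cont=18.0343 → 18.5925 [stop]  node(3,2) S=83.5053 payoff=4.2747 vs cont=7.1337 → 7.1337 [wait]  node(3,3) S=100.7861 payoff=0.0000 vs cont=1.3247 → 1.3247 [wait]  ⇒ S*(3)=69.1875
t_2: node(2,0) S=62.9773 payoff=24.8027 vs cont=24.1904 → 24.8027 [stop]  node(2,1) S=76.0100 payoff=11.7700 vs cont=12.6164 → 12.6164 [wait]  node(2,2) S=91.7397 payoff=0.0000 vs cont=4.1201 → 4.1201 [wait]  ⇒ S*(2)=62.9773
t_1: node(1,0) S=69.1875 payoff=18.5925 vs cont=18.4121 → 18.5925 [stop]  node(1,1) S=83.5053 payoff=4.2747 vs cont=8.1935 → 8.1935 [wait]  ⇒ S*(1)=69.1875
t_0: node(0,0) S=76.0100 payoff=11.7700 vs cont=13.1571 → 13.1571 [wait]  ⇒ S*(0)=-

price = 13.1571
boundary = - 69.1875 62.9773 69.1875 62.9773 69.1875
tree:
13.1571
18.5925 8.1935
24.8027 12.6164 4.1201
30.4554 18.5925 7.1337 1.3247
35.6008 24.8027 11.8761 2.7437 0.0000
40.2843 30.4554 18.5925 5.6827 0.0000 0.0000
44.5474 35.6008 24.8027 11.7700 0.0000 0.0000 0.0000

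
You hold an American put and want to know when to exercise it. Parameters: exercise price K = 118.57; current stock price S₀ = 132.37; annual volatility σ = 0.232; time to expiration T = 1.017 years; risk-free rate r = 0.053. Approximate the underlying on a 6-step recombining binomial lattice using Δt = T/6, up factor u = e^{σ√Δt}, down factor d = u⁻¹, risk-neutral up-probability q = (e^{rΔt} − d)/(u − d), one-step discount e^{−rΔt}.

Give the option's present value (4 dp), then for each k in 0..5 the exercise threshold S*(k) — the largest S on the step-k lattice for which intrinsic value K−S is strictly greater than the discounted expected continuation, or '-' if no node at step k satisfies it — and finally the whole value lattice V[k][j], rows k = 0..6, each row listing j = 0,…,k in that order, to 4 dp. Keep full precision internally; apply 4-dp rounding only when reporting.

price = 4.6236
boundary = - - - - 90.3364 99.3904
tree:
4.6236
7.6922 1.9080
12.4018 3.5346 0.4592
19.2091 6.4148 0.9720 0.0000
28.2336 11.3196 2.0574 0.0000 0.0000
36.4629 19.1796 4.3549 0.0000 0.0000 0.0000
43.9425 28.2336 9.2182 0.0000 0.0000 0.0000 0.0000

Δt=0.16950, u=1.10023, d=0.90890, q=0.52331, disc=e^(-rΔt)=0.99106
k=6 terminal: V=max(K-S,0) → 43.9425 28.2336 9.2182 0.0000 0.0000 0.0000 0.0000
k=5: j=0 S=82.1071 intr=36.4629 cont=35.4025 V=36.4629[EX]; j=1 S=99.3904 intr=19.1796 cont=18.1192 V=19.1796[EX]; j=2 S=120.3117 intr=0.0000 cont=4.3549 V=4.3549[hold]; j=3 S=145.6369 intr=0.0000 cont=0.0000 V=0.0000[hold]; j=4 S=176.2929 intr=0.0000 cont=0.0000 V=0.0000[hold]; j=5 S=213.4019 intr=0.0000 cont=0.0000 V=0.0000[hold]  S*(5)=99.3904
k=4: j=0 S=90.3364 intr=28.2336 cont=27.1732 V=28.2336[EX]; j=1 S=109.3518 intr=9.2182 cont=11.3196 V=11.3196[hold]; j=2 S=132.3700 intr=0.0000 cont=2.0574 V=2.0574[hold]; j=3 S=160.2334 intr=0.0000 cont=0.0000 V=0.0000[hold]; j=4 S=193.9620 intr=0.0000 cont=0.0000 V=0.0000[hold]  S*(4)=90.3364
k=3: j=0 S=99.3904 intr=19.1796 cont=19.2091 V=19.2091[hold]; j=1 S=120.3117 intr=0.0000 cont=6.4148 V=6.4148[hold]; j=2 S=145.6369 intr=0.0000 cont=0.9720 V=0.9720[hold]; j=3 S=176.2929 intr=0.0000 cont=0.0000 V=0.0000[hold]  S*(3)=-
k=2: j=0 S=109.3518 intr=9.2182 cont=12.4018 V=12.4018[hold]; j=1 S=132.3700 intr=0.0000 cont=3.5346 V=3.5346[hold]; j=2 S=160.2334 intr=0.0000 cont=0.4592 V=0.4592[hold]  S*(2)=-
k=1: j=0 S=120.3117 intr=0.0000 cont=7.6922 V=7.6922[hold]; j=1 S=145.6369 intr=0.0000 cont=1.9080 V=1.9080[hold]  S*(1)=-
k=0: j=0 S=132.3700 intr=0.0000 cont=4.6236 V=4.6236[hold]  S*(0)=-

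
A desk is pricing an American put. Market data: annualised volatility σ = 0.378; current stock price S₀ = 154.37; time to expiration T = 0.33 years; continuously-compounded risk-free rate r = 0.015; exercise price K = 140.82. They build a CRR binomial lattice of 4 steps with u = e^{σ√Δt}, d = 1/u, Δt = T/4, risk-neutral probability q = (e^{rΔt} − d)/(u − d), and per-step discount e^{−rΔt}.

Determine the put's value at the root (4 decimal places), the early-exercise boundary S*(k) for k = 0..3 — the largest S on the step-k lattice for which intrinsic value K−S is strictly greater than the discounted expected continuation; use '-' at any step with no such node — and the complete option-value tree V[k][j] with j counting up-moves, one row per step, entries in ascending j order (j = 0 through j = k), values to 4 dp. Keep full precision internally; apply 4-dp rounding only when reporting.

params: Δt=0.08250 u=1.11469 d=0.89711 q=0.47857 e^(-rΔt)=0.99876
t_4 payoffs: 40.8307 16.5809 0.0000 0.0000 0.0000
t_3: node(3,0) S=111.4566 payoff=29.3634 vs cont=29.1892 → 29.3634 [stop]  node(3,1) S=138.4875 payoff=2.3325 vs cont=8.6350 → 8.6350 [wait]  node(3,2) S=172.0740 payoff=0.0000 vs cont=0.0000 → 0.0000 [wait]  node(3,3) S=213.8060 payoff=0.0000 vs cont=0.0000 → 0.0000 [wait]  ⇒ S*(3)=111.4566
t_2: node(2,0) S=124.2391 payoff=16.5809 vs cont=19.4192 → 19.4192 [wait]  node(2,1) S=154.3700 payoff=0.0000 vs cont=4.4969 → 4.4969 [wait]  node(2,2) S=191.8084 payoff=0.0000 vs cont=0.0000 → 0.0000 [wait]  ⇒ S*(2)=-
t_1: node(1,0) S=138.4875 payoff=2.3325 vs cont=12.2626 → 12.2626 [wait]  node(1,1) S=172.0740 payoff=0.0000 vs cont=2.3419 → 2.3419 [wait]  ⇒ S*(1)=-
t_0: node(0,0) S=154.3700 payoff=0.0000 vs cont=7.5055 → 7.5055 [wait]  ⇒ S*(0)=-

price = 7.5055
boundary = - - - 111.4566
tree:
7.5055
12.2626 2.3419
19.4192 4.4969 0.0000
29.3634 8.6350 0.0000 0.0000
40.8307 16.5809 0.0000 0.0000 0.0000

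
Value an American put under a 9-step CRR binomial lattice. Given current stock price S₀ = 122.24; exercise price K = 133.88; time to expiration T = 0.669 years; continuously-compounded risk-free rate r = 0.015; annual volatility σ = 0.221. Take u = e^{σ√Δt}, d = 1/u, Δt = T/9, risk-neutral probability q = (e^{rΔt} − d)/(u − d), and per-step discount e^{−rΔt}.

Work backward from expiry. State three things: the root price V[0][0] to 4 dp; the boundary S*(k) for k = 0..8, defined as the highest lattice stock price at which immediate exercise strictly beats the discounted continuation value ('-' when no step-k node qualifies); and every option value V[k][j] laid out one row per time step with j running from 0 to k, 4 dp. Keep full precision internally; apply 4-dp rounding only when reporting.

price = 15.5840
boundary = - - - 102.0257 96.0598 102.0257 108.3621 115.0921 122.2400
tree:
15.5840
20.3751 10.7155
25.8709 14.7961 6.5632
31.8543 19.8052 9.7027 3.3648
37.8202 25.6006 13.9184 5.4098 1.2794
43.4372 31.8543 19.2577 8.4850 2.2745 0.2638
48.7258 37.8202 25.5179 12.8940 3.9916 0.5221 0.0000
53.7051 43.4372 31.8543 18.7879 6.8907 1.0334 0.0000 0.0000
58.3933 48.7258 37.8202 25.5179 11.6400 2.0453 0.0000 0.0000 0.0000
62.8074 53.7051 43.4372 31.8543 18.7879 4.0482 0.0000 0.0000 0.0000 0.0000

Δt=0.07433  u=1.06211  d=0.94153  q=0.49419  discount=0.99889
step 9 (expiry): payoffs max(K−S,0) = 62.8074 53.7051 43.4372 31.8543 18.7879 4.0482 0.0000 0.0000 0.0000 0.0000
step 8: (k=8,j=0): S=75.4867, (K−S)⁺=58.3933, hold=58.2441 ⇒ V=58.3933 exercise | (k=8,j=1): S=85.1542, (K−S)⁺=48.7258, hold=48.5766 ⇒ V=48.7258 exercise | (k=8,j=2): S=96.0598, (K−S)⁺=37.8202, hold=37.6710 ⇒ V=37.8202 exercise | (k=8,j=3): S=108.3621, (K−S)⁺=25.5179, hold=25.3687 ⇒ V=25.5179 exercise | (k=8,j=4): S=122.2400, (K−S)⁺=11.6400, hold=11.4908 ⇒ V=11.6400 exercise | (k=8,j=5): S=137.8952, (K−S)⁺=0.0000, hold=2.0453 ⇒ V=2.0453 continue | (k=8,j=6): S=155.5553, (K−S)⁺=0.0000, hold=0.0000 ⇒ V=0.0000 continue | (k=8,j=7): S=175.4771, (K−S)⁺=0.0000, hold=0.0000 ⇒ V=0.0000 continue | (k=8,j=8): S=197.9504, (K−S)⁺=0.0000, hold=0.0000 ⇒ V=0.0000 continue  boundary S*=122.2400
step 7: (k=7,j=0): S=80.1749, (K−S)⁺=53.7051, hold=53.5559 ⇒ V=53.7051 exercise | (k=7,j=1): S=90.4428, (K−S)⁺=43.4372, hold=43.2880 ⇒ V=43.4372 exercise | (k=7,j=2): S=102.0257, (K−S)⁺=31.8543, hold=31.7051 ⇒ V=31.8543 exercise | (k=7,j=3): S=115.0921, (K−S)⁺=18.7879, hold=18.6387 ⇒ V=18.7879 exercise | (k=7,j=4): S=129.8318, (K−S)⁺=4.0482, hold=6.8907 ⇒ V=6.8907 continue | (k=7,j=5): S=146.4593, (K−S)⁺=0.0000, hold=1.0334 ⇒ V=1.0334 continue | (k=7,j=6): S=165.2162, (K−S)⁺=0.0000, hold=0.0000 ⇒ V=0.0000 continue | (k=7,j=7): S=186.3753, (K−S)⁺=0.0000, hold=0.0000 ⇒ V=0.0000 continue  boundary S*=115.0921
step 6: (k=6,j=0): S=85.1542, (K−S)⁺=48.7258, hold=48.5766 ⇒ V=48.7258 exercise | (k=6,j=1): S=96.0598, (K−S)⁺=37.8202, hold=37.6710 ⇒ V=37.8202 exercise | (k=6,j=2): S=108.3621, (K−S)⁺=25.5179, hold=25.3687 ⇒ V=25.5179 exercise | (k=6,j=3): S=122.2400, (K−S)⁺=11.6400, hold=12.8940 ⇒ V=12.8940 continue | (k=6,j=4): S=137.8952, (K−S)⁺=0.0000, hold=3.9916 ⇒ V=3.9916 continue | (k=6,j=5): S=155.5553, (K−S)⁺=0.0000, hold=0.5221 ⇒ V=0.5221 continue | (k=6,j=6): S=175.4771, (K−S)⁺=0.0000, hold=0.0000 ⇒ V=0.0000 continue  boundary S*=108.3621
step 5: (k=5,j=0): S=90.4428, (K−S)⁺=43.4372, hold=43.2880 ⇒ V=43.4372 exercise | (k=5,j=1): S=102.0257, (K−S)⁺=31.8543, hold=31.7051 ⇒ V=31.8543 exercise | (k=5,j=2): S=115.0921, (K−S)⁺=18.7879, hold=19.2577 ⇒ V=19.2577 continue | (k=5,j=3): S=129.8318, (K−S)⁺=4.0482, hold=8.4850 ⇒ V=8.4850 continue | (k=5,j=4): S=146.4593, (K−S)⁺=0.0000, hold=2.2745 ⇒ V=2.2745 continue | (k=5,j=5): S=165.2162, (K−S)⁺=0.0000, hold=0.2638 ⇒ V=0.2638 continue  boundary S*=102.0257
step 4: (k=4,j=0): S=96.0598, (K−S)⁺=37.8202, hold=37.6710 ⇒ V=37.8202 exercise | (k=4,j=1): S=108.3621, (K−S)⁺=25.5179, hold=25.6006 ⇒ V=25.6006 continue | (k=4,j=2): S=122.2400, (K−S)⁺=11.6400, hold=13.9184 ⇒ V=13.9184 continue | (k=4,j=3): S=137.8952, (K−S)⁺=0.0000, hold=5.4098 ⇒ V=5.4098 continue | (k=4,j=4): S=155.5553, (K−S)⁺=0.0000, hold=1.2794 ⇒ V=1.2794 continue  boundary S*=96.0598
step 3: (k=3,j=0): S=102.0257, (K−S)⁺=31.8543, hold=31.7459 ⇒ V=31.8543 exercise | (k=3,j=1): S=115.0921, (K−S)⁺=18.7879, hold=19.8052 ⇒ V=19.8052 continue | (k=3,j=2): S=129.8318, (K−S)⁺=4.0482, hold=9.7027 ⇒ V=9.7027 continue | (k=3,j=3): S=146.4593, (K−S)⁺=0.0000, hold=3.3648 ⇒ V=3.3648 continue  boundary S*=102.0257
step 2: (k=2,j=0): S=108.3621, (K−S)⁺=25.5179, hold=25.8709 ⇒ V=25.8709 continue | (k=2,j=1): S=122.2400, (K−S)⁺=11.6400, hold=14.7961 ⇒ V=14.7961 continue | (k=2,j=2): S=137.8952, (K−S)⁺=0.0000, hold=6.5632 ⇒ V=6.5632 continue  boundary S*=-
step 1: (k=1,j=0): S=115.0921, (K−S)⁺=18.7879, hold=20.3751 ⇒ V=20.3751 continue | (k=1,j=1): S=129.8318, (K−S)⁺=4.0482, hold=10.7155 ⇒ V=10.7155 continue  boundary S*=-
step 0: (k=0,j=0): S=122.2400, (K−S)⁺=11.6400, hold=15.5840 ⇒ V=15.5840 continue  boundary S*=-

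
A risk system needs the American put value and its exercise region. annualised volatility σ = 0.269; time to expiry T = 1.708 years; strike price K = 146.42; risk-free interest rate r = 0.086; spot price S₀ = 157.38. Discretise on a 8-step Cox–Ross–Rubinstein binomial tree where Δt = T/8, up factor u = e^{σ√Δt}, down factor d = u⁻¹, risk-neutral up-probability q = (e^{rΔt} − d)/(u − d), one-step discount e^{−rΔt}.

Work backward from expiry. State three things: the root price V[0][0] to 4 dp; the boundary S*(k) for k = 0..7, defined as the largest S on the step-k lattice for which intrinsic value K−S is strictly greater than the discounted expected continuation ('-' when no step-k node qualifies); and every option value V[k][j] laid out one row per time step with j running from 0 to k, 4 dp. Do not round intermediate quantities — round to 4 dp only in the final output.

params: Δt=0.21350 u=1.13235 d=0.88312 q=0.54332 e^(-rΔt)=0.98181
t_8 payoffs: 88.1953 71.7635 50.6944 23.6792 0.0000 0.0000 0.0000 0.0000 0.0000
t_7: node(7,0) S=65.9306 payoff=80.4894 vs cont=77.8255 → 80.4894 [stop]  node(7,1) S=84.5372 payoff=61.8828 vs cont=59.2189 → 61.8828 [stop]  node(7,2) S=108.3948 payoff=38.0252 vs cont=35.3613 → 38.0252 [stop]  node(7,3) S=138.9854 payoff=7.4346 vs cont=10.6171 → 10.6171 [wait]  node(7,4) S=178.2091 payoff=0.0000 vs cont=0.0000 → 0.0000 [wait]  node(7,5) S=228.5023 payoff=0.0000 vs cont=0.0000 → 0.0000 [wait]  node(7,6) S=292.9889 payoff=0.0000 vs cont=0.0000 → 0.0000 [wait]  node(7,7) S=375.6746 payoff=0.0000 vs cont=0.0000 → 0.0000 [wait]  ⇒ S*(7)=108.3948
t_6: node(6,0) S=74.6565 payoff=71.7635 vs cont=69.0996 → 71.7635 [stop]  node(6,1) S=95.7256 payoff=50.6944 vs cont=48.0305 → 50.6944 [stop]  node(6,2) S=122.7408 payoff=23.6792 vs cont=22.7130 → 23.6792 [stop]  node(6,3) S=157.3800 payoff=0.0000 vs cont=4.7604 → 4.7604 [wait]  node(6,4) S=201.7949 payoff=0.0000 vs cont=0.0000 → 0.0000 [wait]  node(6,5) S=258.7443 payoff=0.0000 vs cont=0.0000 → 0.0000 [wait]  node(6,6) S=331.7657 payoff=0.0000 vs cont=0.0000 → 0.0000 [wait]  ⇒ S*(6)=122.7408
t_5: node(5,0) S=84.5372 payoff=61.8828 vs cont=59.2189 → 61.8828 [stop]  node(5,1) S=108.3948 payoff=38.0252 vs cont=35.3613 → 38.0252 [stop]  node(5,2) S=138.9854 payoff=7.4346 vs cont=13.1565 → 13.1565 [wait]  node(5,3) S=178.2091 payoff=0.0000 vs cont=2.1345 → 2.1345 [wait]  node(5,4) S=228.5023 payoff=0.0000 vs cont=0.0000 → 0.0000 [wait]  node(5,5) S=292.9889 payoff=0.0000 vs cont=0.0000 → 0.0000 [wait]  ⇒ S*(5)=108.3948
t_4: node(4,0) S=95.7256 payoff=50.6944 vs cont=48.0305 → 50.6944 [stop]  node(4,1) S=122.7408 payoff=23.6792 vs cont=24.0676 → 24.0676 [wait]  node(4,2) S=157.3800 payoff=0.0000 vs cont=7.0376 → 7.0376 [wait]  node(4,3) S=201.7949 payoff=0.0000 vs cont=0.9570 → 0.9570 [wait]  node(4,4) S=258.7443 payoff=0.0000 vs cont=0.0000 → 0.0000 [wait]  ⇒ S*(4)=95.7256
t_3: node(3,0) S=108.3948 payoff=38.0252 vs cont=35.5685 → 38.0252 [stop]  node(3,1) S=138.9854 payoff=7.4346 vs cont=14.5454 → 14.5454 [wait]  node(3,2) S=178.2091 payoff=0.0000 vs cont=3.6660 → 3.6660 [wait]  node(3,3) S=228.5023 payoff=0.0000 vs cont=0.4291 → 0.4291 [wait]  ⇒ S*(3)=108.3948
t_2: node(2,0) S=122.7408 payoff=23.6792 vs cont=24.8085 → 24.8085 [wait]  node(2,1) S=157.3800 payoff=0.0000 vs cont=8.4773 → 8.4773 [wait]  node(2,2) S=201.7949 payoff=0.0000 vs cont=1.8726 → 1.8726 [wait]  ⇒ S*(2)=-
t_1: node(1,0) S=138.9854 payoff=7.4346 vs cont=15.6455 → 15.6455 [wait]  node(1,1) S=178.2091 payoff=0.0000 vs cont=4.7999 → 4.7999 [wait]  ⇒ S*(1)=-
t_0: node(0,0) S=157.3800 payoff=0.0000 vs cont=9.5755 → 9.5755 [wait]  ⇒ S*(0)=-

price = 9.5755
boundary = - - - 108.3948 95.7256 108.3948 122.7408 108.3948
tree:
9.5755
15.6455 4.7999
24.8085 8.4773 1.8726
38.0252 14.5454 3.6660 0.4291
50.6944 24.0676 7.0376 0.9570 0.0000
61.8828 38.0252 13.1565 2.1345 0.0000 0.0000
71.7635 50.6944 23.6792 4.7604 0.0000 0.0000 0.0000
80.4894 61.8828 38.0252 10.6171 0.0000 0.0000 0.0000 0.0000
88.1953 71.7635 50.6944 23.6792 0.0000 0.0000 0.0000 0.0000 0.0000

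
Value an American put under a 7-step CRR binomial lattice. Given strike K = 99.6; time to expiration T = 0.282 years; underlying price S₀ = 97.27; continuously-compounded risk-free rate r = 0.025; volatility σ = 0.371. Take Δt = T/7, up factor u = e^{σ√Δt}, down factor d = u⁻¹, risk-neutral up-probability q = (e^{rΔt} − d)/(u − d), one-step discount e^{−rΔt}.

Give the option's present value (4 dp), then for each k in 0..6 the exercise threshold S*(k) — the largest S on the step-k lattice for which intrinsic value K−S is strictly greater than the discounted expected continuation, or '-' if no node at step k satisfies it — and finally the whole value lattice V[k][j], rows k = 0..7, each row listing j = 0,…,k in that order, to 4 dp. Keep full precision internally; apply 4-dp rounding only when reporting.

Δt=0.04029  u=1.07731  d=0.92824  q=0.48815  discount=0.99899
step 7 (expiry): payoffs max(K−S,0) = 41.8433 32.5681 21.8035 9.3101 0.0000 0.0000 0.0000 0.0000
step 6: (k=6,j=0): S=62.2217, (K−S)⁺=37.3783, hold=37.2781 ⇒ V=37.3783 exercise | (k=6,j=1): S=72.2139, (K−S)⁺=27.3861, hold=27.2858 ⇒ V=27.3861 exercise | (k=6,j=2): S=83.8108, (K−S)⁺=15.7892, hold=15.6890 ⇒ V=15.7892 exercise | (k=6,j=3): S=97.2700, (K−S)⁺=2.3300, hold=4.7605 ⇒ V=4.7605 continue | (k=6,j=4): S=112.8907, (K−S)⁺=0.0000, hold=0.0000 ⇒ V=0.0000 continue | (k=6,j=5): S=131.0198, (K−S)⁺=0.0000, hold=0.0000 ⇒ V=0.0000 continue | (k=6,j=6): S=152.0604, (K−S)⁺=0.0000, hold=0.0000 ⇒ V=0.0000 continue  boundary S*=83.8108
step 5: (k=5,j=0): S=67.0319, (K−S)⁺=32.5681, hold=32.4679 ⇒ V=32.5681 exercise | (k=5,j=1): S=77.7965, (K−S)⁺=21.8035, hold=21.7032 ⇒ V=21.8035 exercise | (k=5,j=2): S=90.2899, (K−S)⁺=9.3101, hold=10.3951 ⇒ V=10.3951 continue | (k=5,j=3): S=104.7897, (K−S)⁺=0.0000, hold=2.4342 ⇒ V=2.4342 continue | (k=5,j=4): S=121.6179, (K−S)⁺=0.0000, hold=0.0000 ⇒ V=0.0000 continue | (k=5,j=5): S=141.1486, (K−S)⁺=0.0000, hold=0.0000 ⇒ V=0.0000 continue  boundary S*=77.7965
step 4: (k=4,j=0): S=72.2139, (K−S)⁺=27.3861, hold=27.2858 ⇒ V=27.3861 exercise | (k=4,j=1): S=83.8108, (K−S)⁺=15.7892, hold=16.2181 ⇒ V=16.2181 continue | (k=4,j=2): S=97.2700, (K−S)⁺=2.3300, hold=6.5024 ⇒ V=6.5024 continue | (k=4,j=3): S=112.8907, (K−S)⁺=0.0000, hold=1.2447 ⇒ V=1.2447 continue | (k=4,j=4): S=131.0198, (K−S)⁺=0.0000, hold=0.0000 ⇒ V=0.0000 continue  boundary S*=72.2139
step 3: (k=3,j=0): S=77.7965, (K−S)⁺=21.8035, hold=21.9123 ⇒ V=21.9123 continue | (k=3,j=1): S=90.2899, (K−S)⁺=9.3101, hold=11.4638 ⇒ V=11.4638 continue | (k=3,j=2): S=104.7897, (K−S)⁺=0.0000, hold=3.9319 ⇒ V=3.9319 continue | (k=3,j=3): S=121.6179, (K−S)⁺=0.0000, hold=0.6365 ⇒ V=0.6365 continue  boundary S*=-
step 2: (k=2,j=0): S=83.8108, (K−S)⁺=15.7892, hold=16.7949 ⇒ V=16.7949 continue | (k=2,j=1): S=97.2700, (K−S)⁺=2.3300, hold=7.7792 ⇒ V=7.7792 continue | (k=2,j=2): S=112.8907, (K−S)⁺=0.0000, hold=2.3209 ⇒ V=2.3209 continue  boundary S*=-
step 1: (k=1,j=0): S=90.2899, (K−S)⁺=9.3101, hold=12.3814 ⇒ V=12.3814 continue | (k=1,j=1): S=104.7897, (K−S)⁺=0.0000, hold=5.1096 ⇒ V=5.1096 continue  boundary S*=-
step 0: (k=0,j=0): S=97.2700, (K−S)⁺=2.3300, hold=8.8228 ⇒ V=8.8228 continue  boundary S*=-

price = 8.8228
boundary = - - - - 72.2139 77.7965 83.8108
tree:
8.8228
12.3814 5.1096
16.7949 7.7792 2.3209
21.9123 11.4638 3.9319 0.6365
27.3861 16.2181 6.5024 1.2447 0.0000
32.5681 21.8035 10.3951 2.4342 0.0000 0.0000
37.3783 27.3861 15.7892 4.7605 0.0000 0.0000 0.0000
41.8433 32.5681 21.8035 9.3101 0.0000 0.0000 0.0000 0.0000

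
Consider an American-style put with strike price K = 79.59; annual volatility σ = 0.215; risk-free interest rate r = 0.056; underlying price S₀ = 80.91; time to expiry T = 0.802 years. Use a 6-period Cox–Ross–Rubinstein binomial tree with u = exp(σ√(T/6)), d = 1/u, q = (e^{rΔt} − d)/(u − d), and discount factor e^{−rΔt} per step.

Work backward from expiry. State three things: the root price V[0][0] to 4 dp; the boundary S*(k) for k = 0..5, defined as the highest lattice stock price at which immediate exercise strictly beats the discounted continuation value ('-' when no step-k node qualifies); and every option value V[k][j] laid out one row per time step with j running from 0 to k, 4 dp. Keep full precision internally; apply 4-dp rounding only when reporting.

price = 4.1285
boundary = - - - 63.9130 69.1396 63.9130
tree:
4.1285
6.7277 1.8647
10.5383 3.4183 0.5029
15.6770 6.0964 1.0738 0.0000
20.5085 10.4504 2.2926 0.0000 0.0000
24.9748 15.6770 4.8948 0.0000 0.0000 0.0000
29.1034 20.5085 10.4504 0.0000 0.0000 0.0000 0.0000

params: Δt=0.13367 u=1.08178 d=0.92441 q=0.52810 e^(-rΔt)=0.99254
t_6 payoffs: 29.1034 20.5085 10.4504 0.0000 0.0000 0.0000 0.0000
t_5: node(5,0) S=54.6152 payoff=24.9748 vs cont=24.3812 → 24.9748 [stop]  node(5,1) S=63.9130 payoff=15.6770 vs cont=15.0835 → 15.6770 [stop]  node(5,2) S=74.7936 payoff=4.7964 vs cont=4.8948 → 4.8948 [wait]  node(5,3) S=87.5266 payoff=0.0000 vs cont=0.0000 → 0.0000 [wait]  node(5,4) S=102.4272 payoff=0.0000 vs cont=0.0000 → 0.0000 [wait]  node(5,5) S=119.8645 payoff=0.0000 vs cont=0.0000 → 0.0000 [wait]  ⇒ S*(5)=63.9130
t_4: node(4,0) S=59.0815 payoff=20.5085 vs cont=19.9150 → 20.5085 [stop]  node(4,1) S=69.1396 payoff=10.4504 vs cont=9.9084 → 10.4504 [stop]  node(4,2) S=80.9100 payoff=0.0000 vs cont=2.2926 → 2.2926 [wait]  node(4,3) S=94.6842 payoff=0.0000 vs cont=0.0000 → 0.0000 [wait]  node(4,4) S=110.8034 payoff=0.0000 vs cont=0.0000 → 0.0000 [wait]  ⇒ S*(4)=69.1396
t_3: node(3,0) S=63.9130 payoff=15.6770 vs cont=15.0835 → 15.6770 [stop]  node(3,1) S=74.7936 payoff=4.7964 vs cont=6.0964 → 6.0964 [wait]  node(3,2) S=87.5266 payoff=0.0000 vs cont=1.0738 → 1.0738 [wait]  node(3,3) S=102.4272 payoff=0.0000 vs cont=0.0000 → 0.0000 [wait]  ⇒ S*(3)=63.9130
t_2: node(2,0) S=69.1396 payoff=10.4504 vs cont=10.5383 → 10.5383 [wait]  node(2,1) S=80.9100 payoff=0.0000 vs cont=3.4183 → 3.4183 [wait]  node(2,2) S=94.6842 payoff=0.0000 vs cont=0.5029 → 0.5029 [wait]  ⇒ S*(2)=-
t_1: node(1,0) S=74.7936 payoff=4.7964 vs cont=6.7277 → 6.7277 [wait]  node(1,1) S=87.5266 payoff=0.0000 vs cont=1.8647 → 1.8647 [wait]  ⇒ S*(1)=-
t_0: node(0,0) S=80.9100 payoff=0.0000 vs cont=4.1285 → 4.1285 [wait]  ⇒ S*(0)=-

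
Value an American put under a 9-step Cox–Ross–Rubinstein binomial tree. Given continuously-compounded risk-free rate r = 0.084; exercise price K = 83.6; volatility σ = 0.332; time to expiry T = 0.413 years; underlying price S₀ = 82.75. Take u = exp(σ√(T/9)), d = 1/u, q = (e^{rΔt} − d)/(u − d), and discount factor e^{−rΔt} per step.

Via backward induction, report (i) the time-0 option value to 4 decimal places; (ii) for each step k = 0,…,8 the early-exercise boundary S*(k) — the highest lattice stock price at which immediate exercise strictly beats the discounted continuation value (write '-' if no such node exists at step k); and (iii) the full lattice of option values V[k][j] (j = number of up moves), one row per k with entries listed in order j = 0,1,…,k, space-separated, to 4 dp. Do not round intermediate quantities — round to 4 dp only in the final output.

Δt=0.04589  u=1.07371  d=0.93135  q=0.50936  discount=0.99615
step 9 (expiry): payoffs max(K−S,0) = 39.9700 33.3011 25.6127 16.7492 6.5308 0.0000 0.0000 0.0000 0.0000 0.0000
step 8: (k=8,j=0): S=46.8459, (K−S)⁺=36.7541, hold=36.4325 ⇒ V=36.7541 exercise | (k=8,j=1): S=54.0065, (K−S)⁺=29.5935, hold=29.2719 ⇒ V=29.5935 exercise | (k=8,j=2): S=62.2615, (K−S)⁺=21.3385, hold=21.0168 ⇒ V=21.3385 exercise | (k=8,j=3): S=71.7784, (K−S)⁺=11.8216, hold=11.4999 ⇒ V=11.8216 exercise | (k=8,j=4): S=82.7500, (K−S)⁺=0.8500, hold=3.1920 ⇒ V=3.1920 continue | (k=8,j=5): S=95.3986, (K−S)⁺=0.0000, hold=0.0000 ⇒ V=0.0000 continue | (k=8,j=6): S=109.9806, (K−S)⁺=0.0000, hold=0.0000 ⇒ V=0.0000 continue | (k=8,j=7): S=126.7915, (K−S)⁺=0.0000, hold=0.0000 ⇒ V=0.0000 continue | (k=8,j=8): S=146.1720, (K−S)⁺=0.0000, hold=0.0000 ⇒ V=0.0000 continue  boundary S*=71.7784
step 7: (k=7,j=0): S=50.2989, (K−S)⁺=33.3011, hold=32.9794 ⇒ V=33.3011 exercise | (k=7,j=1): S=57.9873, (K−S)⁺=25.6127, hold=25.2911 ⇒ V=25.6127 exercise | (k=7,j=2): S=66.8508, (K−S)⁺=16.7492, hold=16.4275 ⇒ V=16.7492 exercise | (k=7,j=3): S=77.0692, (K−S)⁺=6.5308, hold=7.3975 ⇒ V=7.3975 continue | (k=7,j=4): S=88.8495, (K−S)⁺=0.0000, hold=1.5601 ⇒ V=1.5601 continue | (k=7,j=5): S=102.4305, (K−S)⁺=0.0000, hold=0.0000 ⇒ V=0.0000 continue | (k=7,j=6): S=118.0873, (K−S)⁺=0.0000, hold=0.0000 ⇒ V=0.0000 continue | (k=7,j=7): S=136.1373, (K−S)⁺=0.0000, hold=0.0000 ⇒ V=0.0000 continue  boundary S*=66.8508
step 6: (k=6,j=0): S=54.0065, (K−S)⁺=29.5935, hold=29.2719 ⇒ V=29.5935 exercise | (k=6,j=1): S=62.2615, (K−S)⁺=21.3385, hold=21.0168 ⇒ V=21.3385 exercise | (k=6,j=2): S=71.7784, (K−S)⁺=11.8216, hold=11.9397 ⇒ V=11.9397 continue | (k=6,j=3): S=82.7500, (K−S)⁺=0.8500, hold=4.4071 ⇒ V=4.4071 continue | (k=6,j=4): S=95.3986, (K−S)⁺=0.0000, hold=0.7625 ⇒ V=0.7625 continue | (k=6,j=5): S=109.9806, (K−S)⁺=0.0000, hold=0.0000 ⇒ V=0.0000 continue | (k=6,j=6): S=126.7915, (K−S)⁺=0.0000, hold=0.0000 ⇒ V=0.0000 continue  boundary S*=62.2615
step 5: (k=5,j=0): S=57.9873, (K−S)⁺=25.6127, hold=25.2911 ⇒ V=25.6127 exercise | (k=5,j=1): S=66.8508, (K−S)⁺=16.7492, hold=16.4875 ⇒ V=16.7492 exercise | (k=5,j=2): S=77.0692, (K−S)⁺=6.5308, hold=8.0718 ⇒ V=8.0718 continue | (k=5,j=3): S=88.8495, (K−S)⁺=0.0000, hold=2.5409 ⇒ V=2.5409 continue | (k=5,j=4): S=102.4305, (K−S)⁺=0.0000, hold=0.3727 ⇒ V=0.3727 continue | (k=5,j=5): S=118.0873, (K−S)⁺=0.0000, hold=0.0000 ⇒ V=0.0000 continue  boundary S*=66.8508
step 4: (k=4,j=0): S=62.2615, (K−S)⁺=21.3385, hold=21.0168 ⇒ V=21.3385 exercise | (k=4,j=1): S=71.7784, (K−S)⁺=11.8216, hold=12.2818 ⇒ V=12.2818 continue | (k=4,j=2): S=82.7500, (K−S)⁺=0.8500, hold=5.2344 ⇒ V=5.2344 continue | (k=4,j=3): S=95.3986, (K−S)⁺=0.0000, hold=1.4310 ⇒ V=1.4310 continue | (k=4,j=4): S=109.9806, (K−S)⁺=0.0000, hold=0.1821 ⇒ V=0.1821 continue  boundary S*=62.2615
step 3: (k=3,j=0): S=66.8508, (K−S)⁺=16.7492, hold=16.6611 ⇒ V=16.7492 exercise | (k=3,j=1): S=77.0692, (K−S)⁺=6.5308, hold=8.6587 ⇒ V=8.6587 continue | (k=3,j=2): S=88.8495, (K−S)⁺=0.0000, hold=3.2844 ⇒ V=3.2844 continue | (k=3,j=3): S=102.4305, (K−S)⁺=0.0000, hold=0.7918 ⇒ V=0.7918 continue  boundary S*=66.8508
step 2: (k=2,j=0): S=71.7784, (K−S)⁺=11.8216, hold=12.5797 ⇒ V=12.5797 continue | (k=2,j=1): S=82.7500, (K−S)⁺=0.8500, hold=5.8985 ⇒ V=5.8985 continue | (k=2,j=2): S=95.3986, (K−S)⁺=0.0000, hold=2.0070 ⇒ V=2.0070 continue  boundary S*=-
step 1: (k=1,j=0): S=77.0692, (K−S)⁺=6.5308, hold=9.1413 ⇒ V=9.1413 continue | (k=1,j=1): S=88.8495, (K−S)⁺=0.0000, hold=3.9013 ⇒ V=3.9013 continue  boundary S*=-
step 0: (k=0,j=0): S=82.7500, (K−S)⁺=0.8500, hold=6.4473 ⇒ V=6.4473 continue  boundary S*=-

price = 6.4473
boundary = - - - 66.8508 62.2615 66.8508 62.2615 66.8508 71.7784
tree:
6.4473
9.1413 3.9013
12.5797 5.8985 2.0070
16.7492 8.6587 3.2844 0.7918
21.3385 12.2818 5.2344 1.4310 0.1821
25.6127 16.7492 8.0718 2.5409 0.3727 0.0000
29.5935 21.3385 11.9397 4.4071 0.7625 0.0000 0.0000
33.3011 25.6127 16.7492 7.3975 1.5601 0.0000 0.0000 0.0000
36.7541 29.5935 21.3385 11.8216 3.1920 0.0000 0.0000 0.0000 0.0000
39.9700 33.3011 25.6127 16.7492 6.5308 0.0000 0.0000 0.0000 0.0000 0.0000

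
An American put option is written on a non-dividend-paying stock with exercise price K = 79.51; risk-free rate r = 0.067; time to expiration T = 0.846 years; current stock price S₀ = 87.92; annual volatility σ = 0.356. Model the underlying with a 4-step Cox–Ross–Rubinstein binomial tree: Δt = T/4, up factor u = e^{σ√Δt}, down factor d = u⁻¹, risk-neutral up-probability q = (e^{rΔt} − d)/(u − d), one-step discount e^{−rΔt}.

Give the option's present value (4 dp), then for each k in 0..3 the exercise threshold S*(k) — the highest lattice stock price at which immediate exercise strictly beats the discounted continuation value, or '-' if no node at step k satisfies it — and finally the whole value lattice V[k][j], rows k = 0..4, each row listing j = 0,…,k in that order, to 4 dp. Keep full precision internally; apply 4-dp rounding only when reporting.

Δt=0.21150, u=1.17789, d=0.84898, q=0.50255, disc=e^(-rΔt)=0.98593
k=4 terminal: V=max(K-S,0) → 33.8354 16.1404 0.0000 0.0000 0.0000
k=3: j=0 S=53.7995 intr=25.7105 cont=24.5918 V=25.7105[EX]; j=1 S=74.6422 intr=4.8678 cont=7.9160 V=7.9160[hold]; j=2 S=103.5597 intr=0.0000 cont=0.0000 V=0.0000[hold]; j=3 S=143.6804 intr=0.0000 cont=0.0000 V=0.0000[hold]  S*(3)=53.7995
k=2: j=0 S=63.3696 intr=16.1404 cont=16.5320 V=16.5320[hold]; j=1 S=87.9200 intr=0.0000 cont=3.8824 V=3.8824[hold]; j=2 S=121.9816 intr=0.0000 cont=0.0000 V=0.0000[hold]  S*(2)=-
k=1: j=0 S=74.6422 intr=4.8678 cont=10.0318 V=10.0318[hold]; j=1 S=103.5597 intr=0.0000 cont=1.9041 V=1.9041[hold]  S*(1)=-
k=0: j=0 S=87.9200 intr=0.0000 cont=5.8635 V=5.8635[hold]  S*(0)=-

price = 5.8635
boundary = - - - 53.7995
tree:
5.8635
10.0318 1.9041
16.5320 3.8824 0.0000
25.7105 7.9160 0.0000 0.0000
33.8354 16.1404 0.0000 0.0000 0.0000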